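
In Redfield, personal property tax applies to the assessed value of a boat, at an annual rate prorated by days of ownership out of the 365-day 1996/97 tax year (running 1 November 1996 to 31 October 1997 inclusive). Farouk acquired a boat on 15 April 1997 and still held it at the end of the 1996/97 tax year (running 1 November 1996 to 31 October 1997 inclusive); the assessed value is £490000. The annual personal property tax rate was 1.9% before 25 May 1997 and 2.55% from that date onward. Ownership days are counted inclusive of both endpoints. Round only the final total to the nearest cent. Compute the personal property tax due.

£6497.53

15 April – 24 May 1997: 40 days at 1.9% → £490000 × 1.9% × 40/365 = £1020.2740
25 May – 31 October 1997: 160 days at 2.55% → £490000 × 2.55% × 160/365 = £5477.2603
Total = £6497.5342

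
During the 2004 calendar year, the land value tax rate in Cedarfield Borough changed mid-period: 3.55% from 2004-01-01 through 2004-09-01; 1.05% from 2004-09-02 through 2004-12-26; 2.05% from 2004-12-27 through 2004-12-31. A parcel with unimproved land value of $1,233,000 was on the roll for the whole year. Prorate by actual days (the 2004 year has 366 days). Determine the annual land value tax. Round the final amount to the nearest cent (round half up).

$33,749.16

2004-01-01 to 2004-09-01: 245 days at 3.55% → $1,233,000 × 3.55% × 245/366 = $29,300.5943
2004-09-02 to 2004-12-26: 116 days at 1.05% → $1,233,000 × 1.05% × 116/366 = $4,103.2623
2004-12-27 to 2004-12-31: 5 days at 2.05% → $1,233,000 × 2.05% × 5/366 = $345.3074
Total = $33,749.1639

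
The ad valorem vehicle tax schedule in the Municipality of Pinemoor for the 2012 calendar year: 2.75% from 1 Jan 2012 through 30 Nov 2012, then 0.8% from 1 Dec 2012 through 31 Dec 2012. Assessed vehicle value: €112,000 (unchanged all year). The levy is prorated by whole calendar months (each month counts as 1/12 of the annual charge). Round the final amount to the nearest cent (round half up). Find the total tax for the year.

1 Jan – 30 Nov 2012: 11 months at 2.75% → €112,000 × 2.75% × 11/12 = €2,823.3333
1 Dec – 31 Dec 2012: 1 month at 0.8% → €112,000 × 0.8% × 1/12 = €74.6667
Total = €2,898.0000

€2,898.00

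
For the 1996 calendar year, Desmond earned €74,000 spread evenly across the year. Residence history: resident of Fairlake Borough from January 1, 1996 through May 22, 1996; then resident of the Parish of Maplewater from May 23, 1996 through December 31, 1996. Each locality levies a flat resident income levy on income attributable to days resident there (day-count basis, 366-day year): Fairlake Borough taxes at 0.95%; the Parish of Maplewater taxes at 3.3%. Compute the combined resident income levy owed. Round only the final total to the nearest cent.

€1,762.55

Fairlake Borough, January 1 – May 22, 1996: 143 days → €74,000 × 0.95% × 143/366 = €274.6694
The Parish of Maplewater, May 23 – December 31, 1996: 223 days → €74,000 × 3.3% × 223/366 = €1,487.8852
Total = €1,762.5546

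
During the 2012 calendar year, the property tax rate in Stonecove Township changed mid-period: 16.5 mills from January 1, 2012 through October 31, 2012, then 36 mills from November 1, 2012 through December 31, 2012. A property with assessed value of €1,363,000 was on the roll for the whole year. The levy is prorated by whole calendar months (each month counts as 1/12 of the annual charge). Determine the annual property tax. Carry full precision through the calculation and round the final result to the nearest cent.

January 1 – October 31, 2012: 10 months at 16.5 mills → €1,363,000 × 1.65% × 10/12 = €18,741.2500
November 1 – December 31, 2012: 2 months at 36 mills → €1,363,000 × 3.6% × 2/12 = €8,178.0000
Total = €26,919.2500

€26,919.25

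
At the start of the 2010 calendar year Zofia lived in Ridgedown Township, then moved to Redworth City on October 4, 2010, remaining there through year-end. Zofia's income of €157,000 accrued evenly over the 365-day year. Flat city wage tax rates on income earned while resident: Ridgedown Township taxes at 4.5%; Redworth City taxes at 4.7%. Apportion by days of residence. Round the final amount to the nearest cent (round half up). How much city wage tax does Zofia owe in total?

Ridgedown Township, January 1 – October 3, 2010: 276 days → €157,000 × 4.5% × 276/365 = €5,342.3014
Redworth City, October 4 – December 31, 2010: 89 days → €157,000 × 4.7% × 89/365 = €1,799.2630
Total = €7,141.5644

€7,141.56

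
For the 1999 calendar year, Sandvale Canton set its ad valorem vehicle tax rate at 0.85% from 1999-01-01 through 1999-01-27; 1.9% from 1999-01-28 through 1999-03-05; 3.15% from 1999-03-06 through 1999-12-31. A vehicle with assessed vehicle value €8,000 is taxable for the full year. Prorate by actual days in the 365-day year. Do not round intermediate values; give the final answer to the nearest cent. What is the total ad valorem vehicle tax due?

€228.25

1999-01-01 to 1999-01-27: 27 days at 0.85% → €8,000 × 0.85% × 27/365 = €5.0301
1999-01-28 to 1999-03-05: 37 days at 1.9% → €8,000 × 1.9% × 37/365 = €15.4082
1999-03-06 to 1999-12-31: 301 days at 3.15% → €8,000 × 3.15% × 301/365 = €207.8137
Total = €228.2521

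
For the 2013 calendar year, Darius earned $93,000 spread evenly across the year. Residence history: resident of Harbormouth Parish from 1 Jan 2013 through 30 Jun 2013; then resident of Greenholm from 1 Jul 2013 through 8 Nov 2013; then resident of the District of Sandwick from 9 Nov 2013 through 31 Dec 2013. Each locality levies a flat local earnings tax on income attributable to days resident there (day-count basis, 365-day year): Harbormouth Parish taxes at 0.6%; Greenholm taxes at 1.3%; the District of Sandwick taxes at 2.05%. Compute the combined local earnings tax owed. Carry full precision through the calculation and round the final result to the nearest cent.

$987.46

Harbormouth Parish, 1 Jan – 30 Jun 2013: 181 days → $93,000 × 0.6% × 181/365 = $276.7068
Greenholm, 1 Jul – 8 Nov 2013: 131 days → $93,000 × 1.3% × 131/365 = $433.9151
The District of Sandwick, 9 Nov – 31 Dec 2013: 53 days → $93,000 × 2.05% × 53/365 = $276.8342
Total = $987.4562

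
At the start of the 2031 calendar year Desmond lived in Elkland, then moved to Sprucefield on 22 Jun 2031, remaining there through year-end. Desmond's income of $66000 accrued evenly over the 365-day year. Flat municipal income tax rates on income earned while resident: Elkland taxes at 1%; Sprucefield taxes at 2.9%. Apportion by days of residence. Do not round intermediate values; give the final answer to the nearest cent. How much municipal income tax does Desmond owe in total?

$1323.07

Elkland, 1 Jan – 21 Jun 2031: 172 days → $66000 × 1% × 172/365 = $311.0137
Sprucefield, 22 Jun – 31 Dec 2031: 193 days → $66000 × 2.9% × 193/365 = $1012.0603
Total = $1323.0740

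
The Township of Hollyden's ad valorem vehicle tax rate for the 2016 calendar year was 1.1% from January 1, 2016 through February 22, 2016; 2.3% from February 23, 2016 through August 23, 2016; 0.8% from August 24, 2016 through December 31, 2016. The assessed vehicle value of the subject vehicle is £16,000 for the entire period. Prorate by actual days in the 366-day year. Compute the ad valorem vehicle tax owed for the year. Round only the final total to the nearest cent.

January 1 – February 22, 2016: 53 days at 1.1% → £16,000 × 1.1% × 53/366 = £25.4863
February 23 – August 23, 2016: 183 days at 2.3% → £16,000 × 2.3% × 183/366 = £184.0000
August 24 – December 31, 2016: 130 days at 0.8% → £16,000 × 0.8% × 130/366 = £45.4645
Total = £254.9508

£254.95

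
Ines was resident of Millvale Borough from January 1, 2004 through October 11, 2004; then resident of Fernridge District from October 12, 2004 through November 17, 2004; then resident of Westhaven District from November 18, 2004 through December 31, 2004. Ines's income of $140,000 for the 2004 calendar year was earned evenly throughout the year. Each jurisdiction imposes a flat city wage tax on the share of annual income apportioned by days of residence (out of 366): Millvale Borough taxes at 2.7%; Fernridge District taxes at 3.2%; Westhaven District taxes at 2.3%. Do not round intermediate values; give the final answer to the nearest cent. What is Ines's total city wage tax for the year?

Millvale Borough, January 1 – October 11, 2004: 285 days → $140,000 × 2.7% × 285/366 = $2,943.4426
Fernridge District, October 12 – November 17, 2004: 37 days → $140,000 × 3.2% × 37/366 = $452.8962
Westhaven District, November 18 – December 31, 2004: 44 days → $140,000 × 2.3% × 44/366 = $387.1038
Total = $3,783.4426

$3,783.44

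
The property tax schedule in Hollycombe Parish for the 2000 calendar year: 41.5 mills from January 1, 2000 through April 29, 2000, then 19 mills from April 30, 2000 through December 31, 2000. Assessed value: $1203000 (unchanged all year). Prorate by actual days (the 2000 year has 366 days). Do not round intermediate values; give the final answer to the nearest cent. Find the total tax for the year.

$31731.59

January 1 – April 29, 2000: 120 days at 41.5 mills → $1203000 × 4.15% × 120/366 = $16368.6885
April 30 – December 31, 2000: 246 days at 19 mills → $1203000 × 1.9% × 246/366 = $15362.9016
Total = $31731.5902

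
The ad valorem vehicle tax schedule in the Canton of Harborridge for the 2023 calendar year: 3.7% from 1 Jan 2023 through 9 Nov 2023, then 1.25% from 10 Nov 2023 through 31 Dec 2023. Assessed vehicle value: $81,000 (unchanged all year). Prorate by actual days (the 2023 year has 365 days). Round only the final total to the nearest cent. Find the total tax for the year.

$2,714.28

1 Jan – 9 Nov 2023: 313 days at 3.7% → $81,000 × 3.7% × 313/365 = $2,570.0301
10 Nov – 31 Dec 2023: 52 days at 1.25% → $81,000 × 1.25% × 52/365 = $144.2466
Total = $2,714.2767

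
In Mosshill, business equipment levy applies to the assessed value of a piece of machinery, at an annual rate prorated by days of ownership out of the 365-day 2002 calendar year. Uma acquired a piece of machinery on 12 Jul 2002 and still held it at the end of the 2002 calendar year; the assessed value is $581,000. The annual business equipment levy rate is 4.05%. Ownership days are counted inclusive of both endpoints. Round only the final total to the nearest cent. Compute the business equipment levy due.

$11,152.81

Days held (12 Jul – 31 Dec 2002): 173 out of 365
Tax = $581,000 × 4.05% × 173/365 = $11,152.8123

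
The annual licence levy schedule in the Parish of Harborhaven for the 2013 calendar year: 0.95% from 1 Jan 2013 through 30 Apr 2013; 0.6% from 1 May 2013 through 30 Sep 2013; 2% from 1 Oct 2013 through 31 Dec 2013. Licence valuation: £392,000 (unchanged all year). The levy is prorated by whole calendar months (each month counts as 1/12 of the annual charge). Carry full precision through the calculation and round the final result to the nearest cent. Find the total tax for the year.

1 Jan – 30 Apr 2013: 4 months at 0.95% → £392,000 × 0.95% × 4/12 = £1,241.3333
1 May – 30 Sep 2013: 5 months at 0.6% → £392,000 × 0.6% × 5/12 = £980.0000
1 Oct – 31 Dec 2013: 3 months at 2% → £392,000 × 2% × 3/12 = £1,960.0000
Total = £4,181.3333

£4,181.33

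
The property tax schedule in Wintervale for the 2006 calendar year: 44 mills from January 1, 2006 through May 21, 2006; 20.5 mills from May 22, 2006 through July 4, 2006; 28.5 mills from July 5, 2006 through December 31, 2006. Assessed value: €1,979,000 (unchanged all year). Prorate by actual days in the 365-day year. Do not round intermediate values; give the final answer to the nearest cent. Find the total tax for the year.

€66,342.59

January 1 – May 21, 2006: 141 days at 44 mills → €1,979,000 × 4.4% × 141/365 = €33,637.5781
May 22 – July 4, 2006: 44 days at 20.5 mills → €1,979,000 × 2.05% × 44/365 = €4,890.5699
July 5 – December 31, 2006: 180 days at 28.5 mills → €1,979,000 × 2.85% × 180/365 = €27,814.4384
Total = €66,342.5863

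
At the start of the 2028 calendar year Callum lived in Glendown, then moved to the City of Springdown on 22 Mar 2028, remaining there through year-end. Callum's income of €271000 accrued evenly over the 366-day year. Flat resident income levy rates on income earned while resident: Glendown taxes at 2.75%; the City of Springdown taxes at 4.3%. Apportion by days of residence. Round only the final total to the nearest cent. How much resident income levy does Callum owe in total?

Glendown, 1 Jan – 21 Mar 2028: 81 days → €271000 × 2.75% × 81/366 = €1649.3238
The City of Springdown, 22 Mar – 31 Dec 2028: 285 days → €271000 × 4.3% × 285/366 = €9074.0574
Total = €10723.3811

€10723.38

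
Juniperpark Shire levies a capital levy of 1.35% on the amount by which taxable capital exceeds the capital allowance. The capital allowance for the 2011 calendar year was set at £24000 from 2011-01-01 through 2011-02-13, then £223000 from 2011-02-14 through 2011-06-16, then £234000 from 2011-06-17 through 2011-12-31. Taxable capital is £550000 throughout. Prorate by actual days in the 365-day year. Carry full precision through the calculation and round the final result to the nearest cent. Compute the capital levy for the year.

2011-01-01 to 2011-02-13: 44 days, exemption £24000 → (£550000 − £24000) × 1.35% × 44/365 = £856.0110
2011-02-14 to 2011-06-16: 123 days, exemption £223000 → (£550000 − £223000) × 1.35% × 123/365 = £1487.6260
2011-06-17 to 2011-12-31: 198 days, exemption £234000 → (£550000 − £234000) × 1.35% × 198/365 = £2314.1589
Total = £4657.7959

£4657.80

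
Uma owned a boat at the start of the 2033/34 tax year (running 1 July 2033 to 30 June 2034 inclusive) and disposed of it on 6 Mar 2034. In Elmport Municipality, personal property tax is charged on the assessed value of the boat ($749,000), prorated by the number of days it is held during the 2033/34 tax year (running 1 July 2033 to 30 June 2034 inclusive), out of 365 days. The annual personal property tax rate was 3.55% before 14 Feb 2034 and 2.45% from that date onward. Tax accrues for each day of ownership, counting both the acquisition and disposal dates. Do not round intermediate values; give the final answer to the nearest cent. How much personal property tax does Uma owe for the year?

$17,665.11

1 Jul 2033 – 13 Feb 2034: 228 days at 3.55% → $749,000 × 3.55% × 228/365 = $16,609.3315
14 Feb – 6 Mar 2034: 21 days at 2.45% → $749,000 × 2.45% × 21/365 = $1,055.7822
Total = $17,665.1137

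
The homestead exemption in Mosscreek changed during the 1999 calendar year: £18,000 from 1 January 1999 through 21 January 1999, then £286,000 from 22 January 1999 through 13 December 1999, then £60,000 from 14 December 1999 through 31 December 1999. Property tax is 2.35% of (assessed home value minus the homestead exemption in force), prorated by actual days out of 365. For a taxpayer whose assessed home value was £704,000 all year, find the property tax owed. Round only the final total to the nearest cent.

1 January – 21 January 1999: 21 days, exemption £18,000 → (£704,000 − £18,000) × 2.35% × 21/365 = £927.5096
22 January – 13 December 1999: 326 days, exemption £286,000 → (£704,000 − £286,000) × 2.35% × 326/365 = £8,773.4192
14 December – 31 December 1999: 18 days, exemption £60,000 → (£704,000 − £60,000) × 2.35% × 18/365 = £746.3342
Total = £10,447.2630

£10,447.26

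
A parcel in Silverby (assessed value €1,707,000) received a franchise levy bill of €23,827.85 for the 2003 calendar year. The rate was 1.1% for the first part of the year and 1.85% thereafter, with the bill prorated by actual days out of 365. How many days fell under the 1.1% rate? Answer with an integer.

Let d = days at the first rate; then 365 − d days at the second rate.
€1,707,000 × [1.1%·d + 1.85%·(365−d)] / 365 = €23,827.85
Solving gives d = 221, so the new rate took effect on 10 August 2003.

221 days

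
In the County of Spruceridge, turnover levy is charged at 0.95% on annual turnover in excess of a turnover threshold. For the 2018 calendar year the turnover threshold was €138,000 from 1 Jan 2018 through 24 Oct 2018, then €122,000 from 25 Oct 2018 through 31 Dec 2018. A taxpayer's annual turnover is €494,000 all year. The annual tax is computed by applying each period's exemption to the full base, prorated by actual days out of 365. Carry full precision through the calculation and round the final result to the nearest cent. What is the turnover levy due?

€3,410.32

1 Jan – 24 Oct 2018: 297 days, exemption €138,000 → (€494,000 − €138,000) × 0.95% × 297/365 = €2,751.9288
25 Oct – 31 Dec 2018: 68 days, exemption €122,000 → (€494,000 − €122,000) × 0.95% × 68/365 = €658.3890
Total = €3,410.3178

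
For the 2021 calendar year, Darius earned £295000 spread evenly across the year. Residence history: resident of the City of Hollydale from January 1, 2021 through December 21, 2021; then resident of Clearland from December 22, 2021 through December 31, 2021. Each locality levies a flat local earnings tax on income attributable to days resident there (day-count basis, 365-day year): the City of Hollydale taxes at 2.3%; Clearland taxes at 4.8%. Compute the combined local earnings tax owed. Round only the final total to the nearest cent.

The City of Hollydale, January 1 – December 21, 2021: 355 days → £295000 × 2.3% × 355/365 = £6599.1096
Clearland, December 22 – December 31, 2021: 10 days → £295000 × 4.8% × 10/365 = £387.9452
Total = £6987.0548

£6987.05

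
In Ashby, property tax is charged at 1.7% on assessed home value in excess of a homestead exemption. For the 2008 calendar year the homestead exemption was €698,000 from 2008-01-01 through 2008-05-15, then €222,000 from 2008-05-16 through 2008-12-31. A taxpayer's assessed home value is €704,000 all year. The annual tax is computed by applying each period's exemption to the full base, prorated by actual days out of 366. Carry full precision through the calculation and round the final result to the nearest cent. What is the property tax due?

2008-01-01 to 2008-05-15: 136 days, exemption €698,000 → (€704,000 − €698,000) × 1.7% × 136/366 = €37.9016
2008-05-16 to 2008-12-31: 230 days, exemption €222,000 → (€704,000 − €222,000) × 1.7% × 230/366 = €5,149.2350
Total = €5,187.1366

€5,187.14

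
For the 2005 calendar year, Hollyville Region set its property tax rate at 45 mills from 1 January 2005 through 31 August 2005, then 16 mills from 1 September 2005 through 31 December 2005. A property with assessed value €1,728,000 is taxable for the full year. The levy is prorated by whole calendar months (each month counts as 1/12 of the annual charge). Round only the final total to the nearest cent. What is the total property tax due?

1 January – 31 August 2005: 8 months at 45 mills → €1,728,000 × 4.5% × 8/12 = €51,840.0000
1 September – 31 December 2005: 4 months at 16 mills → €1,728,000 × 1.6% × 4/12 = €9,216.0000
Total = €61,056.0000

€61,056.00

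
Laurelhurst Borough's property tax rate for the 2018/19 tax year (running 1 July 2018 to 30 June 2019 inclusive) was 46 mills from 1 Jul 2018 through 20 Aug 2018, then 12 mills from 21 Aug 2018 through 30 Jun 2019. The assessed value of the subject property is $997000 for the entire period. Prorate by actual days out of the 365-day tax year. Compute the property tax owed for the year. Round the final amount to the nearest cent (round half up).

$16700.43

1 Jul – 20 Aug 2018: 51 days at 46 mills → $997000 × 4.6% × 51/365 = $6408.1151
21 Aug 2018 – 30 Jun 2019: 314 days at 12 mills → $997000 × 1.2% × 314/365 = $10292.3178
Total = $16700.4329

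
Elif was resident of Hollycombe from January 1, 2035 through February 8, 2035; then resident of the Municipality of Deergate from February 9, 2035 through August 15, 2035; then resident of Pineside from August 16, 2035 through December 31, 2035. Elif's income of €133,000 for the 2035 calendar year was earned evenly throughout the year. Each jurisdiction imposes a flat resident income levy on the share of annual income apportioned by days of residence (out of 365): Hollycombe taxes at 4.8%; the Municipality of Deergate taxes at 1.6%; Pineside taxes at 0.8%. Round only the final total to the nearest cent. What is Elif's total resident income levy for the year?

€2,180.47

Hollycombe, January 1 – February 8, 2035: 39 days → €133,000 × 4.8% × 39/365 = €682.1260
The Municipality of Deergate, February 9 – August 15, 2035: 188 days → €133,000 × 1.6% × 188/365 = €1,096.0658
Pineside, August 16 – December 31, 2035: 138 days → €133,000 × 0.8% × 138/365 = €402.2795
Total = €2,180.4712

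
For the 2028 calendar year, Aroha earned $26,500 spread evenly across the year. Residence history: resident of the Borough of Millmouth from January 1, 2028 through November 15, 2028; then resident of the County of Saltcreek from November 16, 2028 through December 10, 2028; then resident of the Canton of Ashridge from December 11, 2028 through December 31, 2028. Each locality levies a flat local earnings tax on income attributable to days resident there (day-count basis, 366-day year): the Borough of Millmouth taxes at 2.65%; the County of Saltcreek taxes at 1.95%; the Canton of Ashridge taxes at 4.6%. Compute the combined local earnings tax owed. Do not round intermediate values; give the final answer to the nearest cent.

The Borough of Millmouth, January 1 – November 15, 2028: 320 days → $26,500 × 2.65% × 320/366 = $613.9891
The County of Saltcreek, November 16 – December 10, 2028: 25 days → $26,500 × 1.95% × 25/366 = $35.2971
The Canton of Ashridge, December 11 – December 31, 2028: 21 days → $26,500 × 4.6% × 21/366 = $69.9426
Total = $719.2288

$719.23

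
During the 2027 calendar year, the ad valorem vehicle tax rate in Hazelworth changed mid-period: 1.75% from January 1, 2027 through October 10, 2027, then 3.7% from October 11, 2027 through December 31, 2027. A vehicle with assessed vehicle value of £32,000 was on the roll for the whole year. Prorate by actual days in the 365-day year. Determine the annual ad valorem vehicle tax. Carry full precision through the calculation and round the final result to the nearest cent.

£700.19

January 1 – October 10, 2027: 283 days at 1.75% → £32,000 × 1.75% × 283/365 = £434.1918
October 11 – December 31, 2027: 82 days at 3.7% → £32,000 × 3.7% × 82/365 = £265.9945
Total = £700.1863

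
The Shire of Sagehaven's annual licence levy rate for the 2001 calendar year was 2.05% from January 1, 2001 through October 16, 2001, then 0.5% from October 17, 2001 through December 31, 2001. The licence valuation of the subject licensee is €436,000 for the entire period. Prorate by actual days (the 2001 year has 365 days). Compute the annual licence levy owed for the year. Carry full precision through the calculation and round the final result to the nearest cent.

€7,530.85

January 1 – October 16, 2001: 289 days at 2.05% → €436,000 × 2.05% × 289/365 = €7,076.9370
October 17 – December 31, 2001: 76 days at 0.5% → €436,000 × 0.5% × 76/365 = €453.9178
Total = €7,530.8548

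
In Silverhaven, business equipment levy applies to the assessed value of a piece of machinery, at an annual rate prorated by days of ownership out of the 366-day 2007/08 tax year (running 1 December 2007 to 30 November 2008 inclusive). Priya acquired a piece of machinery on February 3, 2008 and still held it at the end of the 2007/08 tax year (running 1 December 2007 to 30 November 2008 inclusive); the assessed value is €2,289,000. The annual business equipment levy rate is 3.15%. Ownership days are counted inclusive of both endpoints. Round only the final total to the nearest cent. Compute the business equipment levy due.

€59,495.24

Days held (February 3 – November 30, 2008): 302 out of 366
Tax = €2,289,000 × 3.15% × 302/366 = €59,495.2377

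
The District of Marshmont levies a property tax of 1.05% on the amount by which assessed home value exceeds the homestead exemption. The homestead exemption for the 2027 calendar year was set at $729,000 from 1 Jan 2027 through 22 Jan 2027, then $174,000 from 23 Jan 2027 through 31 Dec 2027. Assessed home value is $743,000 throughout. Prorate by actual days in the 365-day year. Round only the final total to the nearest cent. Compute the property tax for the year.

$5,623.25

1 Jan – 22 Jan 2027: 22 days, exemption $729,000 → ($743,000 − $729,000) × 1.05% × 22/365 = $8.8603
23 Jan – 31 Dec 2027: 343 days, exemption $174,000 → ($743,000 − $174,000) × 1.05% × 343/365 = $5,614.3932
Total = $5,623.2534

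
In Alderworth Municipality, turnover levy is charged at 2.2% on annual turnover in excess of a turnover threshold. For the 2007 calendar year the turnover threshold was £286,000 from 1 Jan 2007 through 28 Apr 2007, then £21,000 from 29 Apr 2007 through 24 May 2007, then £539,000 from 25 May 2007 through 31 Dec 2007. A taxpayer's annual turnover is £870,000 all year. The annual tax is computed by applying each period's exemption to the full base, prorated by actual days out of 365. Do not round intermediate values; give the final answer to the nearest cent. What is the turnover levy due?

1 Jan – 28 Apr 2007: 118 days, exemption £286,000 → (£870,000 − £286,000) × 2.2% × 118/365 = £4,153.6000
29 Apr – 24 May 2007: 26 days, exemption £21,000 → (£870,000 − £21,000) × 2.2% × 26/365 = £1,330.4877
25 May – 31 Dec 2007: 221 days, exemption £539,000 → (£870,000 − £539,000) × 2.2% × 221/365 = £4,409.1014
Total = £9,893.1890

£9,893.19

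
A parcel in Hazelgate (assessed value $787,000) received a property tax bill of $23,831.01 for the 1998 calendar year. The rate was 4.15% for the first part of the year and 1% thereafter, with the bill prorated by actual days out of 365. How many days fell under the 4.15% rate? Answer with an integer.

Let d = days at the first rate; then 365 − d days at the second rate.
$787,000 × [4.15%·d + 1%·(365−d)] / 365 = $23,831.01
Solving gives d = 235, so the new rate took effect on 24 August 1998.

235 days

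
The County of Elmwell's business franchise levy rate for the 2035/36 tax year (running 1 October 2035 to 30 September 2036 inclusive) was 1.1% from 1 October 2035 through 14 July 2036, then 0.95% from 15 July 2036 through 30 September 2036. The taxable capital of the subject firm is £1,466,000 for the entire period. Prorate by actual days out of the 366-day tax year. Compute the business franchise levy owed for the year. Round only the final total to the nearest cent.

1 October 2035 – 14 July 2036: 288 days at 1.1% → £1,466,000 × 1.1% × 288/366 = £12,689.3115
15 July – 30 September 2036: 78 days at 0.95% → £1,466,000 × 0.95% × 78/366 = £2,968.0492
Total = £15,657.3607

£15,657.36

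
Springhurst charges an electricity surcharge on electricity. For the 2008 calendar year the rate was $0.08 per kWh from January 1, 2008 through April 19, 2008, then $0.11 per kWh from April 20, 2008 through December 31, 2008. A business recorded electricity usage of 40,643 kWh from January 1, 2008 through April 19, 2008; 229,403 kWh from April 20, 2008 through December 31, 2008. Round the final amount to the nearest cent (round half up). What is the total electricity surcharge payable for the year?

$28,485.77

January 1 – April 19, 2008: 40,643 kWh at $0.08/kWh → $3,251.44
April 20 – December 31, 2008: 229,403 kWh at $0.11/kWh → $25,234.33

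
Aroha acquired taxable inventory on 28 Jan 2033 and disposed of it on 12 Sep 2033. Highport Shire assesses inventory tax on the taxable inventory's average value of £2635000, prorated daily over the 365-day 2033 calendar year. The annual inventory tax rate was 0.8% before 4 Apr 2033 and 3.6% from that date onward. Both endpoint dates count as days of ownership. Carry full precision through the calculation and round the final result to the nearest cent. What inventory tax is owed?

£45913.97

28 Jan – 3 Apr 2033: 66 days at 0.8% → £2635000 × 0.8% × 66/365 = £3811.7260
4 Apr – 12 Sep 2033: 162 days at 3.6% → £2635000 × 3.6% × 162/365 = £42102.2466
Total = £45913.9726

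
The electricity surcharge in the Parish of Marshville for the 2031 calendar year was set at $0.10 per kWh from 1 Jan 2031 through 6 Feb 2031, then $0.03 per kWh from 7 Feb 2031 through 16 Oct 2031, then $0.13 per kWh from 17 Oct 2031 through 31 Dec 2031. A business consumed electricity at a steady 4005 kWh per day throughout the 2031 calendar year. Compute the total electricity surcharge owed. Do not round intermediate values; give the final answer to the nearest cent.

1 Jan – 6 Feb 2031: 37 days × 4005 kWh/day = 148,185 kWh at $0.10/kWh → $14818.50
7 Feb – 16 Oct 2031: 252 days × 4005 kWh/day = 1,009,260 kWh at $0.03/kWh → $30277.80
17 Oct – 31 Dec 2031: 76 days × 4005 kWh/day = 304,380 kWh at $0.13/kWh → $39569.40

$84665.70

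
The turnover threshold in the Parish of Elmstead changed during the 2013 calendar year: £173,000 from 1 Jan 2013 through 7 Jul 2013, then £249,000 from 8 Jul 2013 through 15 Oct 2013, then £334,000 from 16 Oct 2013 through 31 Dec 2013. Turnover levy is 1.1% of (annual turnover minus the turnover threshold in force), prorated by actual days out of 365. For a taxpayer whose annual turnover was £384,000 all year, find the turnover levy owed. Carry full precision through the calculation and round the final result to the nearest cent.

1 Jan – 7 Jul 2013: 188 days, exemption £173,000 → (£384,000 − £173,000) × 1.1% × 188/365 = £1,195.4740
8 Jul – 15 Oct 2013: 100 days, exemption £249,000 → (£384,000 − £249,000) × 1.1% × 100/365 = £406.8493
16 Oct – 31 Dec 2013: 77 days, exemption £334,000 → (£384,000 − £334,000) × 1.1% × 77/365 = £116.0274
Total = £1,718.3507

£1,718.35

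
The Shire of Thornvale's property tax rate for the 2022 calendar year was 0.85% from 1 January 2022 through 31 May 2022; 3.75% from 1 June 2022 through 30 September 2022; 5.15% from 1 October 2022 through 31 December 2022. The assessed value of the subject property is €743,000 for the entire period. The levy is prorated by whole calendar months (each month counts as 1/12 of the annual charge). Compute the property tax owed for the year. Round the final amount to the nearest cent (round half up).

1 January – 31 May 2022: 5 months at 0.85% → €743,000 × 0.85% × 5/12 = €2,631.4583
1 June – 30 September 2022: 4 months at 3.75% → €743,000 × 3.75% × 4/12 = €9,287.5000
1 October – 31 December 2022: 3 months at 5.15% → €743,000 × 5.15% × 3/12 = €9,566.1250
Total = €21,485.0833

€21,485.08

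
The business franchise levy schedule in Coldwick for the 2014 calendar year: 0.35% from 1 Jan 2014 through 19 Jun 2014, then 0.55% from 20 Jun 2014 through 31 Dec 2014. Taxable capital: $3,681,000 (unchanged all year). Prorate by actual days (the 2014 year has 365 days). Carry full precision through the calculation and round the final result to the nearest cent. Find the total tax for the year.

$16,816.62

1 Jan – 19 Jun 2014: 170 days at 0.35% → $3,681,000 × 0.35% × 170/365 = $6,000.5342
20 Jun – 31 Dec 2014: 195 days at 0.55% → $3,681,000 × 0.55% × 195/365 = $10,816.0890
Total = $16,816.6233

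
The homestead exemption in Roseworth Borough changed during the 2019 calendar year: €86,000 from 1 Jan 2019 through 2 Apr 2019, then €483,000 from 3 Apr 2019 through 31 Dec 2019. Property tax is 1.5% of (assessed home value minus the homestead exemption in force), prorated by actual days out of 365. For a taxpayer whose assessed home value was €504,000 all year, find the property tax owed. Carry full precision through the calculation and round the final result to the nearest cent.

€1,815.99

1 Jan – 2 Apr 2019: 92 days, exemption €86,000 → (€504,000 − €86,000) × 1.5% × 92/365 = €1,580.3836
3 Apr – 31 Dec 2019: 273 days, exemption €483,000 → (€504,000 − €483,000) × 1.5% × 273/365 = €235.6027
Total = €1,815.9863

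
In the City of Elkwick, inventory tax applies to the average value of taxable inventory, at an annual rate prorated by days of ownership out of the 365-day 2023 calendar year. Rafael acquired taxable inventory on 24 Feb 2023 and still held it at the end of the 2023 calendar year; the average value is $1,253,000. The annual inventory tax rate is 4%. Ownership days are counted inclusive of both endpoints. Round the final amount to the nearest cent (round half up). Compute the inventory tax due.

$42,704.99

Days held (24 Feb – 31 Dec 2023): 311 out of 365
Tax = $1,253,000 × 4% × 311/365 = $42,704.9863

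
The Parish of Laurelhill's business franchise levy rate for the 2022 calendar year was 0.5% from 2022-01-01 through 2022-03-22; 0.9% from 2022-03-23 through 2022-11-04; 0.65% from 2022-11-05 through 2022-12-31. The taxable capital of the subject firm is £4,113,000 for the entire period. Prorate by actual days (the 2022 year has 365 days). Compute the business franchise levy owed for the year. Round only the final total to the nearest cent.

£31,760.25

2022-01-01 to 2022-03-22: 81 days at 0.5% → £4,113,000 × 0.5% × 81/365 = £4,563.7397
2022-03-23 to 2022-11-04: 227 days at 0.9% → £4,113,000 × 0.9% × 227/365 = £23,021.5315
2022-11-05 to 2022-12-31: 57 days at 0.65% → £4,113,000 × 0.65% × 57/365 = £4,174.9767
Total = £31,760.2479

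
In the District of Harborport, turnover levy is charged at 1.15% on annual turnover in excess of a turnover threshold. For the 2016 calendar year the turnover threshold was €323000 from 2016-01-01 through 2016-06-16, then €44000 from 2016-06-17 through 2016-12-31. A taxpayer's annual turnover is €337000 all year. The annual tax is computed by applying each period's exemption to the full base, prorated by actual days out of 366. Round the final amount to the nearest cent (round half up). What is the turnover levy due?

2016-01-01 to 2016-06-16: 168 days, exemption €323000 → (€337000 − €323000) × 1.15% × 168/366 = €73.9016
2016-06-17 to 2016-12-31: 198 days, exemption €44000 → (€337000 − €44000) × 1.15% × 198/366 = €1822.8443
Total = €1896.7459

€1896.75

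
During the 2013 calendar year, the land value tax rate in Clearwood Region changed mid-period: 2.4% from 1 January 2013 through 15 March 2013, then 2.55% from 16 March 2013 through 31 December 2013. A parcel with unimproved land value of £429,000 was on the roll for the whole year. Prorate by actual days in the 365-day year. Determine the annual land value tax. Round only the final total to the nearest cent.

1 January – 15 March 2013: 74 days at 2.4% → £429,000 × 2.4% × 74/365 = £2,087.4082
16 March – 31 December 2013: 291 days at 2.55% → £429,000 × 2.55% × 291/365 = £8,721.6288
Total = £10,809.0370

£10,809.04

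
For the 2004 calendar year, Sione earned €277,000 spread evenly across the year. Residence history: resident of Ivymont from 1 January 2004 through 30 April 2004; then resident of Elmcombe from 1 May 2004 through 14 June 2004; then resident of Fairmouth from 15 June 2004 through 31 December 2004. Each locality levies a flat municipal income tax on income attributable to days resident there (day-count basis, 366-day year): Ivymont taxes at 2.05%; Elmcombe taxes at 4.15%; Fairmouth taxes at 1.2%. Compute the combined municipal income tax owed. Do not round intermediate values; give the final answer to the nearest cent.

Ivymont, 1 January – 30 April 2004: 121 days → €277,000 × 2.05% × 121/366 = €1,877.3183
Elmcombe, 1 May – 14 June 2004: 45 days → €277,000 × 4.15% × 45/366 = €1,413.3811
Fairmouth, 15 June – 31 December 2004: 200 days → €277,000 × 1.2% × 200/366 = €1,816.3934
Total = €5,107.0929

€5,107.09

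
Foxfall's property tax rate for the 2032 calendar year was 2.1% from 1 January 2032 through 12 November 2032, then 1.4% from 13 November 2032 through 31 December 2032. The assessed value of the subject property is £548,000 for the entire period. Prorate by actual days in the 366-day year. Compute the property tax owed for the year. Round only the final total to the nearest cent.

£10,994.44

1 January – 12 November 2032: 317 days at 2.1% → £548,000 × 2.1% × 317/366 = £9,967.3115
13 November – 31 December 2032: 49 days at 1.4% → £548,000 × 1.4% × 49/366 = £1,027.1257
Total = £10,994.4372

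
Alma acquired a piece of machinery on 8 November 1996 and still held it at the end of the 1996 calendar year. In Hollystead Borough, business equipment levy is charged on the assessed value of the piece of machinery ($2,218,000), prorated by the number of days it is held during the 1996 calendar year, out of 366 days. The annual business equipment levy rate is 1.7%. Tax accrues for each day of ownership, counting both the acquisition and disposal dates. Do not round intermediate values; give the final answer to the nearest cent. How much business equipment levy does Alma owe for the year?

$5,563.18

Days held (8 November – 31 December 1996): 54 out of 366
Tax = $2,218,000 × 1.7% × 54/366 = $5,563.1803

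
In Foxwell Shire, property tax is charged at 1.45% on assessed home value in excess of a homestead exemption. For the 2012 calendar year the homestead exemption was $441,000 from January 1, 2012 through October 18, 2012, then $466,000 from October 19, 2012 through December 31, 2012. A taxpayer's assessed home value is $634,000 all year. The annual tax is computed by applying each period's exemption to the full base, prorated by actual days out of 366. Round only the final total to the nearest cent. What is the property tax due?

$2,725.21

January 1 – October 18, 2012: 292 days, exemption $441,000 → ($634,000 − $441,000) × 1.45% × 292/366 = $2,232.6831
October 19 – December 31, 2012: 74 days, exemption $466,000 → ($634,000 − $466,000) × 1.45% × 74/366 = $492.5246
Total = $2,725.2077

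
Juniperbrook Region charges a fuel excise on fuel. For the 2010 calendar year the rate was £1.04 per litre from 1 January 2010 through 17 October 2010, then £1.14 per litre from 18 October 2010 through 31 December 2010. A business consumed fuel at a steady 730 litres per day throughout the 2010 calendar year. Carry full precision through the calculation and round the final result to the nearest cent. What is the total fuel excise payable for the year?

£282,583.00

1 January – 17 October 2010: 290 days × 730 litres/day = 211,700 litres at £1.04/litre → £220,168.00
18 October – 31 December 2010: 75 days × 730 litres/day = 54,750 litres at £1.14/litre → £62,415.00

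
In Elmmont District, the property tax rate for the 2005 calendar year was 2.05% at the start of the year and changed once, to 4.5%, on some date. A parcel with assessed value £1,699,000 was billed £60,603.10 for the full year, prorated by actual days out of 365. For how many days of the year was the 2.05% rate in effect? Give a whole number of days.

139 days

Let d = days at the first rate; then 365 − d days at the second rate.
£1,699,000 × [2.05%·d + 4.5%·(365−d)] / 365 = £60,603.10
Solving gives d = 139, so the new rate took effect on May 20, 2005.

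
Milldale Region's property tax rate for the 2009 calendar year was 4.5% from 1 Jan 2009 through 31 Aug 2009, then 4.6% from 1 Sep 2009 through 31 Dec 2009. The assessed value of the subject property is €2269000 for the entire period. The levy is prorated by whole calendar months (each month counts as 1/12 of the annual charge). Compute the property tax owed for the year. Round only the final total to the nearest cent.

€102861.33

1 Jan – 31 Aug 2009: 8 months at 4.5% → €2269000 × 4.5% × 8/12 = €68070.0000
1 Sep – 31 Dec 2009: 4 months at 4.6% → €2269000 × 4.6% × 4/12 = €34791.3333
Total = €102861.3333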